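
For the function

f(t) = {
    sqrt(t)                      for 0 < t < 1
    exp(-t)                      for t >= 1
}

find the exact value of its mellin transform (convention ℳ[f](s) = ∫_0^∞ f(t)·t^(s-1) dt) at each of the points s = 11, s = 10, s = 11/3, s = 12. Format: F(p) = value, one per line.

F(11) = 2/23 + 9864101*exp(-1)
F(10) = 2/21 + 986410*exp(-1)
F(11/3) = 6/25 + uppergamma(11/3, 1)
F(12) = 2/25 + 108505112*exp(-1)

breakpoints 1: one integral from each of the 2 segments
∫ sqrt(t)·t^(s-1) over [0, 1)
between 1 and ∞ the integrand is exp(-t)·t^(s-1)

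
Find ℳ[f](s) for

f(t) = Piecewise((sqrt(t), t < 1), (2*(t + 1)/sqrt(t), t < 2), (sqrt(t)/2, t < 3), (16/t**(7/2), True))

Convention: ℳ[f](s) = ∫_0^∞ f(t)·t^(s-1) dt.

strip the shared t-power: 1 on [0, 1); 2*(t + 1)/t on [1, 2); 1/2 on [2, 3); …
remove the common scale on t first: 1 on [0, 1/2); (2*t + 1)/t on [1/2, 1); 1/2 on [1, 3/2); …
undo the shared t-power: t on [0, 1/2); 2*t + 1 on [1/2, 1); t/2 on [1, 3/2); …
treat the 4 regions marked off by 1, 2, 3 separately and sum
segment 0 to 1 holds sqrt(t); add its integral
segment [1, 2) carries 2*(t + 1)/sqrt(t); integrate it
∫ sqrt(t)/2·t^(s-1) over [2, 3)
on [3, ∞): add ∫ 16/t**(7/2)·t^(s-1) dt

(567*2**(s + 1/2) + 405*2**(s + 5/2)*s**2 - 729*2**(s + 7/2)*s + 196*3**(s + 1/2)*s**2 + 599*3**(s + 1/2) - 16*3**(s + 9/2)*s - 1944*s**2 + 6480*s + 1134)/(81*(8*s**3 - 28*s**2 - 2*s + 7))
  -1/2 < Re(s) < 7/2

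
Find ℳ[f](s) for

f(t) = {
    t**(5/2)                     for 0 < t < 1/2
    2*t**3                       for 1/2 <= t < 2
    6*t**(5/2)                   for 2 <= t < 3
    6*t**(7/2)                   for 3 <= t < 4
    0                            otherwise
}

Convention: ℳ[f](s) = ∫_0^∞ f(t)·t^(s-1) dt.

(6144*2**(2*s)*(s + 3)*(2*s + 5) + 64*2**s*(2*s + 5)*(2*s + 7) + 2**(1/2 - s)*(s + 3)*(2*s + 7) - 192*2**(s + 1/2)*(s + 3)*(2*s + 7) - 1296*3**(s + 1/2)*(s + 3)*(2*s + 5) + 432*3**(s + 1/2)*(s + 3)*(2*s + 7) - (2*s + 5)*(2*s + 7)/2**s)/(4*(s + 3)*(2*s + 5)*(2*s + 7))
  Re(s) > -5/2

the 4 pieces separated at 1/2, 2, 3 each add one integral
for t in [0, 1/2): the term is ∫ t**(5/2)·t^(s-1)
∫ 2*t**3·t^(s-1) over [1/2, 2)
on [2, 3): add ∫ 6*t**(5/2)·t^(s-1) dt
for t in [3, 4): the term is ∫ 6*t**(7/2)·t^(s-1)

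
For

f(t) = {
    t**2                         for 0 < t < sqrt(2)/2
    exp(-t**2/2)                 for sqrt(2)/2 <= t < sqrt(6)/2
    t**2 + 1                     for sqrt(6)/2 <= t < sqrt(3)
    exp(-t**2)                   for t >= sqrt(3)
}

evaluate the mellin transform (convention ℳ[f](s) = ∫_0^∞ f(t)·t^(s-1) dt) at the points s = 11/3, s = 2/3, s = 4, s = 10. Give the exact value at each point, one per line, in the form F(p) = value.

remove the power substitution first: t on [0, 1/2); exp(-t/2) on [1/2, 3/2); t + 1 on [3/2, 3); …
cuts at sqrt(2)/2, sqrt(6)/2, sqrt(3): linearity sums the 4 kernel integrals
∫ over [0, sqrt(2)/2) of t**2·t^(s-1) joins the sum
∫ over [sqrt(2)/2, sqrt(6)/2) of exp(-t**2/2)·t^(s-1) joins the sum
piece [sqrt(6)/2, sqrt(3)): integrate (t**2 + 1) against the kernel
∫ over [sqrt(3), ∞) of exp(-t**2)·t^(s-1) joins the sum

F(11/3) = 2**(1/6)*(-1496*2**(2/3)*uppergamma(11/6, 3/4) - 603*3**(5/6) + 33 + 374*2**(5/6)*uppergamma(11/6, 3) + 1496*2**(2/3)*uppergamma(11/6, 1/4) + 1800*6**(5/6))/1496
F(2/3) = 2**(2/3)*(-33*3**(1/3) - 8*2**(2/3)*uppergamma(1/3, 3/4) + 8*2**(1/3)*uppergamma(1/3, 3) + 3 + 8*2**(2/3)*uppergamma(1/3, 1/4) + 42*6**(1/3))/32
F(4) = -7*exp(-3/4)/2 + 2*exp(-3) + 5*exp(-1/4)/2 + 271/48
F(10) = -12993*exp(-3/4)/16 + 393*exp(-3)/2 + 80009/960 + 7889*exp(-1/4)/16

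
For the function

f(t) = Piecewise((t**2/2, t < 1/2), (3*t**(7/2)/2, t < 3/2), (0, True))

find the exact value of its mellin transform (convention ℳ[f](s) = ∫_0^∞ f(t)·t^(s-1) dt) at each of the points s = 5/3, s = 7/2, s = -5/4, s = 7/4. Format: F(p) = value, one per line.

F(5/3) = -9*2**(5/6)/1984 + 3*2**(1/3)/352 + 2187*2**(5/6)*3**(1/6)/1984
F(7/2) = sqrt(2)/704 + 3279/896
F(-5/4) = 2**(1/4)*(-sqrt(2) + 4 + 9*sqrt(2)*3**(1/4))/12
F(7/4) = 2**(1/4)*(-15*sqrt(2) + 28 + 3645*sqrt(2)*3**(1/4))/3360

integrate the 2 segments split at 1/2, then add the results
between 0 and 1/2 the integrand is t**2/2·t^(s-1)
∫ over [1/2, 3/2) of 3*t**(7/2)/2·t^(s-1) joins the sum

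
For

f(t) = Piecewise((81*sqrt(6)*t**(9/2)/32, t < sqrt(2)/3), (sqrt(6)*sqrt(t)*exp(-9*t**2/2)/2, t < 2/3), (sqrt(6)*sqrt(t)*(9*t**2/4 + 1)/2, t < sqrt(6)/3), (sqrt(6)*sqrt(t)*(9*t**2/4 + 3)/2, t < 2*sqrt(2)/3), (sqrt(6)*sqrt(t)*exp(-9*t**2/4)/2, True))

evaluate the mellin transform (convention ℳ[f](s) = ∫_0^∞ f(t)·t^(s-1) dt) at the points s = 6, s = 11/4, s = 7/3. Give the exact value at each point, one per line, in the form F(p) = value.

the common scale on t comes off first: t**(9/2) on [0, sqrt(2)/2); sqrt(t)*exp(-2*t**2) on [sqrt(2)/2, 1); sqrt(t)*(t**2 + 1) on [1, sqrt(6)/2); …
the shared t-power comes off first: t**4 on [0, sqrt(2)/2); exp(-2*t**2) on [sqrt(2)/2, 1); t**2 + 1 on [1, sqrt(6)/2); …
peel off the power substitution: t**2 on [0, 1/2); exp(-2*t) on [1/2, 1); t + 1 on [1, 3/2); …
along the cuts sqrt(2)/3, 2/3, sqrt(6)/3, 2*sqrt(2)/3, ℳ[f](s) splits into 5 integrals
∫ over [0, sqrt(2)/3) of 81*sqrt(6)*t**(9/2)/32·t^(s-1) joins the sum
segment sqrt(2)/3 to 2/3 holds sqrt(6)*sqrt(t)*exp(-9*t**2/2)/2; add its integral
for t in [2/3, sqrt(6)/3): the term is ∫ sqrt(6)*sqrt(t)*(9*t**2/4 + 1)/2·t^(s-1)
the [sqrt(6)/3, 2*sqrt(2)/3) slice contributes ∫ sqrt(6)*sqrt(t)*(9*t**2/4 + 3)/2·t^(s-1) dt
segment 2*sqrt(2)/3 to ∞ holds sqrt(6)*sqrt(t)*exp(-9*t**2/4)/2; add its integral

F(6) = 2*2**(3/4)*(-77112*3**(1/4) - 20160*2**(1/4) - 4641*uppergamma(13/4, 2) + 221 + 4641*uppergamma(13/4, 1) + 37128*2**(1/4)*uppergamma(13/4, 2) + 413952*sqrt(2))/3383289
F(11/4) = 2**(1/8)*3**(1/4)*(-29232*3**(5/8) - 15776*2**(5/8) - 7917*uppergamma(13/8, 2) + 546 + 7917*uppergamma(13/8, 1) + 15834*2**(5/8)*uppergamma(13/8, 2) + 165184*2**(1/4))/213759
F(7/3) = 2**(11/12)*3**(2/3)*(-85608*3**(5/12) - 45264*2**(5/12) - 20213*uppergamma(17/12, 2) + 1479 + 20213*uppergamma(17/12, 1) + 40426*2**(5/12)*uppergamma(17/12, 2) + 238128*2**(5/6))/1091502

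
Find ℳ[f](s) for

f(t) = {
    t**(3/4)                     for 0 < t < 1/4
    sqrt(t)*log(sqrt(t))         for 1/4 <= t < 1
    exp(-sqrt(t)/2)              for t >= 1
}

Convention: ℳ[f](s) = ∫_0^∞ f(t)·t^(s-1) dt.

(2*2**(4*s)*(4*s + 3)*(4*s**2 + 4*s + 1)*uppergamma(2*s, 1/2) - 2*2**(2*s)*(4*s + 3) + s*(4*s + 3)*log(4) + 4*s + (4*s + 3)*log(2) + sqrt(2)*(4*s**2 + 4*s + 1) + 3)/(4**s*(4*s + 3)*(4*s**2 + 4*s + 1))
  Re(s) > -3/4

peel off the power substitution: t**(3/2) on [0, 1/2); t*log(t) on [1/2, 1); exp(-t/2) on [1, ∞)
breakpoints 1/4, 1: one integral from each of the 3 segments
over [0, 1/4), the kernel integral of t**(3/4) enters the sum
segment 1/4 to 1 holds sqrt(t)*log(sqrt(t)); add its integral
∫ exp(-sqrt(t)/2)·t^(s-1) over [1, ∞)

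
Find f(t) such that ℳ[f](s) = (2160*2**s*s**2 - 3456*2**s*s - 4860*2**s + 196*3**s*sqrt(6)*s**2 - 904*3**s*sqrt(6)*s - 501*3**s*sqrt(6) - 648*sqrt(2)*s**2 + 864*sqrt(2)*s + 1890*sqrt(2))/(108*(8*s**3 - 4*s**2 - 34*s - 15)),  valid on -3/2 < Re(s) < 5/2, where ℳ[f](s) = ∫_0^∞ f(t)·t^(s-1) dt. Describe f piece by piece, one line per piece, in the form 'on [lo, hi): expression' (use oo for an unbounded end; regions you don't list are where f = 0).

the common scale on t comes off first: t**(3/2) on [0, 1/2); sqrt(t)*(2*t + 1) on [1/2, 1); t**(3/2)/2 on [1, 3/2); …
the shared t-power comes off first: t on [0, 1/2); 2*t + 1 on [1/2, 1); t/2 on [1, 3/2); …
the 4 pieces separated at 1, 2, 3 each add one integral
the [0, 1) slice contributes ∫ sqrt(2)*t**(3/2)/4·t^(s-1) dt
segment [1, 2) carries sqrt(2)*sqrt(t)*(t + 1)/2; integrate it
on [2, 3) integrate f = sqrt(2)*t**(3/2)/8 against the kernel
on [3, ∞) integrate f = 4*sqrt(2)/t**(5/2) against the kernel

on [0, 1): sqrt(2)*t**(3/2)/4
on [1, 2): sqrt(2)*sqrt(t)*(t + 1)/2
on [2, 3): sqrt(2)*t**(3/2)/8
on [3, oo): 4*sqrt(2)/t**(5/2)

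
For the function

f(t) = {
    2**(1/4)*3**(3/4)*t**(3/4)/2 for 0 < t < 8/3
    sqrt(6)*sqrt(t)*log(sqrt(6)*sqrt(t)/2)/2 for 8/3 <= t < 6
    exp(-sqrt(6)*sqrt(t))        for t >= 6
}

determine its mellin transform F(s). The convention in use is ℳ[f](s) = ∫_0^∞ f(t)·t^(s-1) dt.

invert the common scale on t to get t**(3/4) on [0, 4); sqrt(t)*log(sqrt(t)) on [4, 9); exp(-2*sqrt(t)) on [9, ∞)
peel off the power substitution: t**(3/2) on [0, 2); t*log(t) on [2, 3); exp(-2*t) on [3, ∞)
integrate the 3 segments split at 8/3, 6, then add the results
between 0 and 8/3 the integrand is 2**(1/4)*3**(3/4)*t**(3/4)/2·t^(s-1)
∫ sqrt(6)*sqrt(t)*log(sqrt(6)*sqrt(t)/2)/2·t^(s-1) over [8/3, 6)
segment [6, ∞) carries exp(-sqrt(6)*sqrt(t)); integrate it

2**(s + 1)*(-4*144**s*s*(4*s + 3)*log(2) - 144**s*(4*s + 3)*log(4) + 144**s*(8*s + 6) + 144**s*sqrt(2)*(16*s**2 + 16*s + 4) + 6*324**s*s*(4*s + 3)*log(3) + 324**s*(-12*s - 9) + 3*324**s*(4*s + 3)*log(3) + 9**s*(4*s + 3)*(4*s**2 + 4*s + 1)*uppergamma(2*s, 6))/(108**s*(4*s + 3)*(4*s**2 + 4*s + 1))
  Re(s) > -3/4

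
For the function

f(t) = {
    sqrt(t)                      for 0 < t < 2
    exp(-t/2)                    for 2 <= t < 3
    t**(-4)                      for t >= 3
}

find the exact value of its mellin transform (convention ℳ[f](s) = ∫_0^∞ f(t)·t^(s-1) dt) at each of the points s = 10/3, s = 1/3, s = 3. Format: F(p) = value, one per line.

along the cuts 2, 3, ℳ[f](s) splits into 3 integrals
∫ over [0, 2) of sqrt(t)·t^(s-1) joins the sum
∫ over [2, 3) of exp(-t/2)·t^(s-1) joins the sum
[3, ∞) adds the kernel integral of t**(-4)

F(10/3) = -8*2**(1/3)*uppergamma(10/3, 3/2) + 3**(1/3)/2 + 48*2**(5/6)/23 + 8*2**(1/3)*uppergamma(10/3, 1)
F(1/3) = -2**(1/3)*uppergamma(1/3, 3/2) + 3**(1/3)/297 + 2**(1/3)*uppergamma(1/3, 1) + 6*2**(5/6)/5
F(3) = -58*exp(-3/2) + 1/3 + 16*sqrt(2)/7 + 40*exp(-1)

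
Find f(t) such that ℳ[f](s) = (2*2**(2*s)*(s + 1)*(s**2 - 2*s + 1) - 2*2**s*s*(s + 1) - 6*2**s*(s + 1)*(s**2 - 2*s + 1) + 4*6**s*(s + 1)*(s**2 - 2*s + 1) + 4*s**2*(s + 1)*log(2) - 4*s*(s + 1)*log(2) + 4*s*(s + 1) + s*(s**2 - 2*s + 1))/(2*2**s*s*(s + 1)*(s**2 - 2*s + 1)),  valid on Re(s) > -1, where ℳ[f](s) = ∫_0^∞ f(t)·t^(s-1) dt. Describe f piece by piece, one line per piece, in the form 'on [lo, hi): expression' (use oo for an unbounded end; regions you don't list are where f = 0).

on [0, 1/2): t
on [1/2, 1): log(t)/t
on [1, 2): 3
on [2, 3): 2

linearity at 1/2, 1, 2 turns ℳ[f](s) into 4 summed integrals
[0, 1/2) adds the kernel integral of t
[1/2, 1) adds the kernel integral of log(t)/t
segment [1, 2) carries 3; integrate it
segment 2 to 3 holds 2; add its integral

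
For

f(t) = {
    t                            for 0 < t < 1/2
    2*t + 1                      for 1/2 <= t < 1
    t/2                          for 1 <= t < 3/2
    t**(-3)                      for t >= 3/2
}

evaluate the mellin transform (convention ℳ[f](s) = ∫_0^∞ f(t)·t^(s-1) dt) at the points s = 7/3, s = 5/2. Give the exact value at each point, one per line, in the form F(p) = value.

split f at 1/2, 1, 3/2: ℳ[f](s) collects 4 kernel integrals
on [0, 1/2) integrate f = t against the kernel
the [1/2, 1) slice contributes ∫ (2*t + 1)·t^(s-1) dt
[1, 3/2) adds the kernel integral of t/2
on [3/2, ∞) integrate f = t**(-3) against the kernel

F(7/3) = 2**(2/3)*(-162 + 984*2**(1/3) + 1687*3**(1/3))/2240
F(5/2) = -19*sqrt(2)/280 + 29/35 + 305*sqrt(6)/336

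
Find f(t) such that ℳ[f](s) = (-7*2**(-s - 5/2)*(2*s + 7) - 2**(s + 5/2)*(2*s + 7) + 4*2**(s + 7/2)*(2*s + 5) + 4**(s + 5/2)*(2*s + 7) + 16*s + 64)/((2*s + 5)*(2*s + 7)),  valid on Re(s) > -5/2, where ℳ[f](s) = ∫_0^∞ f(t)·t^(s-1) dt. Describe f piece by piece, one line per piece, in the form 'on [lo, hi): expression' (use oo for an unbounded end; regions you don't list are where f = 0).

split f at 1/2, 1, 2: ℳ[f](s) collects 4 kernel integrals
on [0, 1/2) integrate f = 5*t**(5/2)/2 against the kernel
between 1/2 and 1 the integrand is 6*t**(5/2)·t^(s-1)
between 1 and 2 the integrand is 2*t**(7/2)·t^(s-1)
piece [2, 4): integrate t**(5/2)/2 against the kernel

on [0, 1/2): 5*t**(5/2)/2
on [1/2, 1): 6*t**(5/2)
on [1, 2): 2*t**(7/2)
on [2, 4): t**(5/2)/2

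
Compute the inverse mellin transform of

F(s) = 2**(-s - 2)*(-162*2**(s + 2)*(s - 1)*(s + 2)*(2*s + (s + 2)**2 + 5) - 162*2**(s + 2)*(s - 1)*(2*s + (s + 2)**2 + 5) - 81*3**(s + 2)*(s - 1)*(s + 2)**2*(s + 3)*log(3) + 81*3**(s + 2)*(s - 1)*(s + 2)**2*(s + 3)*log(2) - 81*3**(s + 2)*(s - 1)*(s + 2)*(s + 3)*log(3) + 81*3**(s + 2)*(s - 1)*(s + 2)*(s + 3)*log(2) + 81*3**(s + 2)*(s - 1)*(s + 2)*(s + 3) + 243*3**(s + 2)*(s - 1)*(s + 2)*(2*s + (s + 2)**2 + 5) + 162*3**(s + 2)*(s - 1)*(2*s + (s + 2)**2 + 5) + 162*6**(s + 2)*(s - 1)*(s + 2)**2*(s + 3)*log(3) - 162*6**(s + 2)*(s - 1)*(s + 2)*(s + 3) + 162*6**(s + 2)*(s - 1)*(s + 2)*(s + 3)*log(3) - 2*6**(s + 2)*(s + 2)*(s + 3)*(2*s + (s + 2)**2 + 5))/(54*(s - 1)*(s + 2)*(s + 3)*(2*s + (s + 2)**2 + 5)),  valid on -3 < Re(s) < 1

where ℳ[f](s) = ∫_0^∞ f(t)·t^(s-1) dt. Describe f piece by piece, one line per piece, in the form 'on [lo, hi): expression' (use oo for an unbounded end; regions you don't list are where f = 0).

back out the shared t-power: t on [0, 1); t + 3 on [1, 3/2); t*log(t) on [3/2, 3); …
cuts at 1, 3/2, 3: linearity sums the 4 kernel integrals
on [0, 1): add ∫ t**3·t^(s-1) dt
for t in [1, 3/2): the term is ∫ t**2*(t + 3)·t^(s-1)
∫ over [3/2, 3) of t**3*log(t)·t^(s-1) joins the sum
∫ over [3, ∞) of 1/t·t^(s-1) joins the sum

on [0, 1): t**3
on [1, 3/2): t**2*(t + 3)
on [3/2, 3): t**3*log(t)
on [3, oo): 1/t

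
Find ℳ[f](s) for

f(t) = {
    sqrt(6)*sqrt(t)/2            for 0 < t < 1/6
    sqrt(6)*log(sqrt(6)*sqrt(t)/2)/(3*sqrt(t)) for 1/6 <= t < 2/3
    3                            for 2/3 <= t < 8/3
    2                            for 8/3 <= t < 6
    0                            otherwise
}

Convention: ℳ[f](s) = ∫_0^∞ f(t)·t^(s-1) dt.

peel off the common scale on t: sqrt(t) on [0, 1/4); log(sqrt(t))/sqrt(t) on [1/4, 1); 3 on [1, 4); …
remove the power substitution first: t on [0, 1/2); log(t)/t on [1/2, 1); 3 on [1, 2); …
breakpoints 1/6, 2/3, 8/3: one integral from each of the 4 segments
∫ over [0, 1/6) of sqrt(6)*sqrt(t)/2·t^(s-1) joins the sum
on [1/6, 2/3): add ∫ sqrt(6)*log(sqrt(6)*sqrt(t)/2)/(3*sqrt(t))·t^(s-1) dt
the [2/3, 8/3) slice contributes ∫ 3·t^(s-1) dt
the [8/3, 6) slice contributes ∫ 2·t^(s-1) dt

(16**s*(2*s + 1)*(4*s**2 - 4*s + 1) - 2**(2*s + 1)*s*(2*s + 1) + 2*36**s*(2*s + 1)*(4*s**2 - 4*s + 1) - 3*4**s*(2*s + 1)*(4*s**2 - 4*s + 1) + 8*s**2*(2*s + 1)*log(2) - 4*s*(2*s + 1)*log(2) + 4*s*(2*s + 1) + s*(4*s**2 - 4*s + 1))/(6**s*s*(2*s + 1)*(4*s**2 - 4*s + 1))
  Re(s) > -1/2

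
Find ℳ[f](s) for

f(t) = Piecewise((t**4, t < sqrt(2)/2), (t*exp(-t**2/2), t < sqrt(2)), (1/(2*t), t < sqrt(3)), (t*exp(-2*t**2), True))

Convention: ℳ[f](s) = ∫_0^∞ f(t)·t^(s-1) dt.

strip the power substitution: t**2 on [0, 1/2); sqrt(t)*exp(-t/2) on [1/2, 2); 1/(2*sqrt(t)) on [2, 3); …
peel off the shared t-power: t**(3/2) on [0, 1/2); exp(-t/2) on [1/2, 2); 1/(2*t) on [2, 3); …
summing 4 kernel integrals split by sqrt(2)/2, sqrt(2), sqrt(3) yields ℳ[f](s)
segment 0 to sqrt(2)/2 holds t**4; add its integral
∫ over [sqrt(2)/2, sqrt(2)) of t*exp(-t**2/2)·t^(s-1) joins the sum
over [sqrt(2), sqrt(3)), the kernel integral of 1/(2*t) enters the sum
for t in [sqrt(3), ∞): the term is ∫ t*exp(-2*t**2)·t^(s-1)

12**(1/2 - s/2)*(-4*2**s*6**(s/2 + 1/2)*(s - 1)*(s + 4)*uppergamma(s/2 + 1/2, 1) - 2*2**s*6**(s/2 + 1/2)*(s + 4) + 2*24**(s/2 + 1/2)*(s - 1)*(s + 4)*uppergamma(s/2 + 1/2, 1/4) + 4*6**s*(s + 4) + 2*6**(s/2 + 1/2)*(s - 1)*(s + 4)*uppergamma(s/2 + 1/2, 6) + sqrt(2)*6**(s/2 + 1/2)*(s - 1))/(48*(s - 1)*(s + 4))
  Re(s) > -4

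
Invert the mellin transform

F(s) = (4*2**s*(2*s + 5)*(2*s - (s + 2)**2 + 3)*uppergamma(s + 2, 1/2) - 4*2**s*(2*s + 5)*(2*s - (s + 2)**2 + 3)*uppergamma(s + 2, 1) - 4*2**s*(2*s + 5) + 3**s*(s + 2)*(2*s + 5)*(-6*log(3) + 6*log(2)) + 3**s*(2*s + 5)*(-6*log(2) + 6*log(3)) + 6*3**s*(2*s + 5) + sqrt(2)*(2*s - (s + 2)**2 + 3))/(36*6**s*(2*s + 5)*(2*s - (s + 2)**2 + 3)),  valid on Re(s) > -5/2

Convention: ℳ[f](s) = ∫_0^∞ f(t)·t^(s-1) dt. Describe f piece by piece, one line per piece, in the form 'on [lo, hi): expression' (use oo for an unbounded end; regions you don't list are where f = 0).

strip the shared t-power: sqrt(3)*sqrt(t) on [0, 1/6); exp(-3*t) on [1/6, 1/3); log(3*t)/(3*t) on [1/3, 1/2)
invert the common scale on t to get sqrt(t) on [0, 1/2); exp(-t) on [1/2, 1); log(t)/t on [1, 3/2)
along the cuts 1/6, 1/3, ℳ[f](s) splits into 3 integrals
over [0, 1/6), the kernel integral of sqrt(3)*t**(5/2) enters the sum
on [1/6, 1/3) integrate f = t**2*exp(-3*t) against the kernel
on [1/3, 1/2): add ∫ t*log(3*t)/3·t^(s-1) dt

on [0, 1/6): sqrt(3)*t**(5/2)
on [1/6, 1/3): t**2*exp(-3*t)
on [1/3, 1/2): t*log(3*t)/3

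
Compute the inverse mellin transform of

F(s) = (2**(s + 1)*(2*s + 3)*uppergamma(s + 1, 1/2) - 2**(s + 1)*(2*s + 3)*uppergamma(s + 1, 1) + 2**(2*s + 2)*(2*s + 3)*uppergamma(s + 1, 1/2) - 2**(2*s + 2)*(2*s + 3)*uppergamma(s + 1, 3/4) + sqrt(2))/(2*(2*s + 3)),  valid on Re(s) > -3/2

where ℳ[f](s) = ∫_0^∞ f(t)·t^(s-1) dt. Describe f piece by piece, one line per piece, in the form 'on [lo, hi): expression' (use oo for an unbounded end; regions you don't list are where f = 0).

reversing the common scale on t: t**(3/2) on [0, 1/2); t*exp(-t) on [1/2, 1); t*exp(-t/2) on [1, 3/2)
undo the shared t-power: sqrt(t) on [0, 1/2); exp(-t) on [1/2, 1); exp(-t/2) on [1, 3/2)
breakpoints 1, 2: one integral from each of the 3 segments
on [0, 1) integrate f = sqrt(2)*t**(3/2)/4 against the kernel
∫ t*exp(-t/2)/2·t^(s-1) over [1, 2)
[2, 3) adds the kernel integral of t*exp(-t/4)/2

on [0, 1): sqrt(2)*t**(3/2)/4
on [1, 2): t*exp(-t/2)/2
on [2, 3): t*exp(-t/4)/2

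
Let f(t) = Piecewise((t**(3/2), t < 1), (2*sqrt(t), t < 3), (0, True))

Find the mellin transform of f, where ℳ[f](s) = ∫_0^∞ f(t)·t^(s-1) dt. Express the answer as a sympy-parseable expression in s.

(4*sqrt(3)*3**s*(2*s + 3) - 4*s - 10)/((2*s + 1)*(2*s + 3))
  Re(s) > -3/2

the 2 pieces separated at 1 each add one integral
on [0, 1): add ∫ t**(3/2)·t^(s-1) dt
segment 1 to 3 holds 2*sqrt(t); add its integral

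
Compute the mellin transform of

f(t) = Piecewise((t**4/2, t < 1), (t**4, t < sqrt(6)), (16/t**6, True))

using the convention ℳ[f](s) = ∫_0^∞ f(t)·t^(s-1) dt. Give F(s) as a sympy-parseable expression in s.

(1940*6**(s/2)*s - 11680*6**(s/2) - 27*s + 162)/(54*(s**2 - 2*s - 24))
  -4 < Re(s) < 6

strip the shared t-power: t**2/2 on [0, 1); t**2 on [1, sqrt(6)); 16/t**8 on [sqrt(6), ∞)
peel off the power substitution: t/2 on [0, 1); t on [1, 6); 16/t**4 on [6, ∞)
reversing the common scale on t: t on [0, 1/2); 2*t on [1/2, 3); t**(-4) on [3, ∞)
summing 3 kernel integrals split by 1, sqrt(6) yields ℳ[f](s)
over [0, 1), the kernel integral of t**4/2 enters the sum
∫ t**4·t^(s-1) over [1, sqrt(6))
∫ 16/t**6·t^(s-1) over [sqrt(6), ∞)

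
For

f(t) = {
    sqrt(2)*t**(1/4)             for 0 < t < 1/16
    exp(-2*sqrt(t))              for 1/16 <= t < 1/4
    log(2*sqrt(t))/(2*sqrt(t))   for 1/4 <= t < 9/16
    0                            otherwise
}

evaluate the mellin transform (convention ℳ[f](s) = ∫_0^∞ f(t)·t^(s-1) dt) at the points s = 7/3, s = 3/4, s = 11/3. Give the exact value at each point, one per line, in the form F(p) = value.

F(7/3) = -2**(1/3)*uppergamma(14/3, 1)/16 - 81*6**(2/3)*log(2)/2816 - 243*6**(2/3)/30976 + 3*2**(1/6)/7936 + 9*2**(1/3)/1936 + 81*6**(2/3)*log(3)/2816 + 2**(1/3)*uppergamma(14/3, 1/2)/16
F(3/4) = -2*sqrt(3) - sqrt(2)*exp(-1)/2 - sqrt(2)*sqrt(pi)*erfc(1)/4 + sqrt(2)*sqrt(pi)*erfc(sqrt(2)/2)/4 + exp(-1/2)/2 + log(3**(16*sqrt(3))/2**(16*sqrt(3)))/16 + 33*sqrt(2)/16
F(11/3) = -2**(2/3)*uppergamma(22/3, 1)/128 - 2187*6**(1/3)*log(2)/155648 - 6561*6**(1/3)/2957312 + 3*2**(5/6)/770048 + 9*2**(2/3)/46208 + 2187*6**(1/3)*log(3)/155648 + 2**(2/3)*uppergamma(22/3, 1/2)/128

remove the power substitution first: sqrt(2)*sqrt(t) on [0, 1/4); exp(-2*t) on [1/4, 1/2); log(2*t)/(2*t) on [1/2, 3/4)
remove the common scale on t first: sqrt(t) on [0, 1/2); exp(-t) on [1/2, 1); log(t)/t on [1, 3/2)
breakpoints 1/16, 1/4: one integral from each of the 3 segments
on [0, 1/16) integrate f = sqrt(2)*t**(1/4) against the kernel
∫ exp(-2*sqrt(t))·t^(s-1) over [1/16, 1/4)
segment 1/4 to 9/16 holds log(2*sqrt(t))/(2*sqrt(t)); add its integral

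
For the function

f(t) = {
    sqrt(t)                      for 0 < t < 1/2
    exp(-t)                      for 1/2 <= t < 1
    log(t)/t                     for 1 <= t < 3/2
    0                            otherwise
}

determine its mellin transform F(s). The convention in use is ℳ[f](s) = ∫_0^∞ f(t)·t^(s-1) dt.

(3*2**s*(2*s + 1)*(s**2 - 2*s + 1)*uppergamma(s, 1/2) - 3*2**s*(2*s + 1)*(s**2 - 2*s + 1)*uppergamma(s, 1) + 3*2**s*(2*s + 1) + 3**s*s*(2*s + 1)*(-2*log(2) + 2*log(3)) - 2*3**s*(2*s + 1) + 3**s*(2*s + 1)*(-2*log(3) + 2*log(2)) + 3*sqrt(2)*(s**2 - 2*s + 1))/(3*2**s*(2*s + 1)*(s**2 - 2*s + 1))
  Re(s) > -1/2

decompose at 1/2, 1; ℳ[f](s) sums the 3 pieces' integrals
∫ sqrt(t)·t^(s-1) over [0, 1/2)
piece [1/2, 1): integrate exp(-t) against the kernel
segment [1, 3/2) carries log(t)/t; integrate it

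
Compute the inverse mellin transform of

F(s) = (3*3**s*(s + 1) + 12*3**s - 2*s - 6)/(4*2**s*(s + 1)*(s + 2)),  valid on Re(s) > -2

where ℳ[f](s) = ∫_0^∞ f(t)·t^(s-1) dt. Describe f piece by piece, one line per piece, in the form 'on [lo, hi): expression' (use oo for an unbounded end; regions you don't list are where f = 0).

remove the shared t-power first: t on [0, 1/2); 2 - t on [1/2, 3/2)
along the cuts 1/2, ℳ[f](s) splits into 2 integrals
between 0 and 1/2 the integrand is t**2·t^(s-1)
[1/2, 3/2) adds the kernel integral of t*(2 - t)

on [0, 1/2): t**2
on [1/2, 3/2): t*(2 - t)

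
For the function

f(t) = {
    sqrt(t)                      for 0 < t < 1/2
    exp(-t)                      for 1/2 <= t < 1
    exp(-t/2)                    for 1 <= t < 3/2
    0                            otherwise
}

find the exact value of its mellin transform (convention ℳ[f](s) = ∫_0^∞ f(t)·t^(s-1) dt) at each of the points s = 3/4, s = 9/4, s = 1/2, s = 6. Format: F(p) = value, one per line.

F(3/4) = -2**(3/4)*uppergamma(3/4, 3/4) - uppergamma(3/4, 1) + 2**(3/4)/5 + uppergamma(3/4, 1/2) + 2**(3/4)*uppergamma(3/4, 1/2)
F(9/4) = -4*2**(1/4)*uppergamma(9/4, 3/4) - uppergamma(9/4, 1) + 2**(1/4)/22 + uppergamma(9/4, 1/2) + 4*2**(1/4)*uppergamma(9/4, 1/2)
F(1/2) = -sqrt(2)*sqrt(pi)*erfc(sqrt(3)/2) - sqrt(pi)*erfc(1) + 1/2 + sqrt(pi)*erfc(sqrt(2)/2) + sqrt(2)*sqrt(pi)*erfc(sqrt(2)/2)
F(6) = -260103*exp(-3/4)/16 - 326*exp(-1) + sqrt(2)/832 + 411515*exp(-1/2)/32

breakpoints 1/2, 1: one integral from each of the 3 segments
over [0, 1/2), the kernel integral of sqrt(t) enters the sum
on [1/2, 1) integrate f = exp(-t) against the kernel
piece [1, 3/2): integrate exp(-t/2) against the kernel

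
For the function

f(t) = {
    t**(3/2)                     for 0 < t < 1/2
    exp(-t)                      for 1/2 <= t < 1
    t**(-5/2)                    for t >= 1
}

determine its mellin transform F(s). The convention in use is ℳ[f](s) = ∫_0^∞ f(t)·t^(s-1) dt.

integrate the 3 segments split at 1/2, 1, then add the results
on [0, 1/2): add ∫ t**(3/2)·t^(s-1) dt
for t in [1/2, 1): the term is ∫ exp(-t)·t^(s-1)
∫ over [1, ∞) of t**(-5/2)·t^(s-1) joins the sum

(2*2**s*(2*s - 5)*(2*s + 3)*uppergamma(s, 1/2) - 2*2**s*(2*s - 5)*(2*s + 3)*uppergamma(s, 1) - 4*2**s*(2*s + 3) + sqrt(2)*(2*s - 5))/(2*2**s*(2*s - 5)*(2*s + 3))
  -3/2 < Re(s) < 5/2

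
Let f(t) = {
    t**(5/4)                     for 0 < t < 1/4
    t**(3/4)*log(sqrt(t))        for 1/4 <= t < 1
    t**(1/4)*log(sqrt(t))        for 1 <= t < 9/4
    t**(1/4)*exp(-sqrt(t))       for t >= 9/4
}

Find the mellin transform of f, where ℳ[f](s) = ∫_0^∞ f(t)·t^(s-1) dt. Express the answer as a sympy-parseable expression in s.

invert the power substitution to get t**(5/2) on [0, 1/2); t**(3/2)*log(t) on [1/2, 1); sqrt(t)*log(t) on [1, 3/2); …
peel off the shared t-power: t**2 on [0, 1/2); t*log(t) on [1/2, 1); log(t) on [1, 3/2); …
split f at 1/4, 1, 9/4: ℳ[f](s) collects 4 kernel integrals
∫ t**(5/4)·t^(s-1) over [0, 1/4)
segment [1/4, 1) carries t**(3/4)*log(sqrt(t)); integrate it
on [1, 9/4) integrate f = t**(1/4)*log(sqrt(t)) against the kernel
segment [9/4, ∞) carries t**(1/4)*exp(-sqrt(t)); integrate it

2**(-2*s - 1/2)*(2**(2*s + 3/2)*(4*s + 1)**2*(4*s + 5)*(16*s + (4*s + 1)**2 + 8)*uppergamma(2*s + 1/2, 3/2) + 2**(2*s + 7/2)*(-4*s - 5)*(4*s + 1)**2 + 2**(2*s + 7/2)*(4*s + 5)*(16*s + (4*s + 1)**2 + 8) + 3**(2*s + 1/2)*(4*s + 1)*(4*s + 5)*(-4*log(2) + 4*log(3))*(16*s + (4*s + 1)**2 + 8) - 8*3**(2*s + 1/2)*(4*s + 5)*(16*s + (4*s + 1)**2 + 8) + (4*s + 1)**3*(4*s + 5)*log(4) + 4*(4*s + 1)**2*(4*s + 5)*log(2) + (4*s + 1)**2*(16*s + 20) + (4*s + 1)**2*(16*s + (4*s + 1)**2 + 8))/((4*s + 1)**2*(4*s + 5)*(16*s + (4*s + 1)**2 + 8))
  Re(s) > -5/4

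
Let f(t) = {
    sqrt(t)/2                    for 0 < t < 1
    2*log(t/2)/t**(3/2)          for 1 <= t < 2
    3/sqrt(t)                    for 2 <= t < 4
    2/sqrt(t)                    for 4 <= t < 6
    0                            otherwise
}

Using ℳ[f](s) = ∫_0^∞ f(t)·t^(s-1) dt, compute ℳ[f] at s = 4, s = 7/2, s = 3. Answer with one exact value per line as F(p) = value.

undo the shared t-power: 1/2 on [0, 1); 2*log(t/2)/t**2 on [1, 2); 3/t on [2, 4); …
invert the shared t-power to get t/2 on [0, 1); 2*log(t/2)/t on [1, 2); 3 on [2, 4); …
invert the common scale on t to get t on [0, 1/2); log(t)/t on [1/2, 1); 3 on [1, 2); …
f breaks at 1, 2, 4 into 4 integrals to sum
[0, 1) adds the kernel integral of sqrt(t)/2
∫ 2*log(t/2)/t**(3/2)·t^(s-1) over [1, 2)
on [2, 4): add ∫ 3/sqrt(t)·t^(s-1) dt
∫ over [4, 6) of 2/sqrt(t)·t^(s-1) joins the sum

F(4) = -1424*sqrt(2)/175 + 4*log(2)/5 + 58279/1575 + 864*sqrt(6)/7
F(7/2) = log(2) + 3743/24
F(3) = -296*sqrt(2)/45 + 4*log(2)/3 + 4357/315 + 144*sqrt(6)/5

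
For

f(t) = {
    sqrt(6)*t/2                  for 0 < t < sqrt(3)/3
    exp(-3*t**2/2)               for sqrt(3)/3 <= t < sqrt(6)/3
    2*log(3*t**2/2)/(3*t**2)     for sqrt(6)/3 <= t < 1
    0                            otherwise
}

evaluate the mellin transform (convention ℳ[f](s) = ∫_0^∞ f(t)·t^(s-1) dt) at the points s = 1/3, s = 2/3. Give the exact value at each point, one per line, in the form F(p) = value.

undo the power substitution: sqrt(6)*sqrt(t)/2 on [0, 1/3); exp(-3*t/2) on [1/3, 2/3); 2*log(3*t/2)/(3*t) on [2/3, 1)
strip the common scale on t: sqrt(3)*sqrt(t) on [0, 1/6); exp(-3*t) on [1/6, 1/3); log(3*t)/(3*t) on [1/3, 1/2)
invert the common scale on t to get sqrt(t) on [0, 1/2); exp(-t) on [1/2, 1); log(t)/t on [1, 3/2)
along the cuts sqrt(3)/3, sqrt(6)/3, ℳ[f](s) splits into 3 integrals
piece [0, sqrt(3)/3): integrate sqrt(6)*t/2 against the kernel
between sqrt(3)/3 and sqrt(6)/3 the integrand is exp(-3*t**2/2)·t^(s-1)
for t in [sqrt(6)/3, 1): the term is ∫ 2*log(3*t**2/2)/(3*t**2)·t^(s-1)

F(1/3) = 3**(5/6)*(-96*3**(1/6) + log(2**(80*3**(1/6))/3**(80*3**(1/6))) - 100*2**(1/6)*uppergamma(1/6, 1) + 100*2**(1/6)*uppergamma(1/6, 1/2) + 75*sqrt(2) + 144*2**(1/6))/600
F(2/3) = 3**(2/3)*(-30*3**(1/3) + log(2**(20*3**(1/3))/3**(20*3**(1/3))) - 20*2**(1/3)*uppergamma(1/3, 1) + 20*2**(1/3)*uppergamma(1/3, 1/2) + 12*sqrt(2) + 45*2**(1/3))/120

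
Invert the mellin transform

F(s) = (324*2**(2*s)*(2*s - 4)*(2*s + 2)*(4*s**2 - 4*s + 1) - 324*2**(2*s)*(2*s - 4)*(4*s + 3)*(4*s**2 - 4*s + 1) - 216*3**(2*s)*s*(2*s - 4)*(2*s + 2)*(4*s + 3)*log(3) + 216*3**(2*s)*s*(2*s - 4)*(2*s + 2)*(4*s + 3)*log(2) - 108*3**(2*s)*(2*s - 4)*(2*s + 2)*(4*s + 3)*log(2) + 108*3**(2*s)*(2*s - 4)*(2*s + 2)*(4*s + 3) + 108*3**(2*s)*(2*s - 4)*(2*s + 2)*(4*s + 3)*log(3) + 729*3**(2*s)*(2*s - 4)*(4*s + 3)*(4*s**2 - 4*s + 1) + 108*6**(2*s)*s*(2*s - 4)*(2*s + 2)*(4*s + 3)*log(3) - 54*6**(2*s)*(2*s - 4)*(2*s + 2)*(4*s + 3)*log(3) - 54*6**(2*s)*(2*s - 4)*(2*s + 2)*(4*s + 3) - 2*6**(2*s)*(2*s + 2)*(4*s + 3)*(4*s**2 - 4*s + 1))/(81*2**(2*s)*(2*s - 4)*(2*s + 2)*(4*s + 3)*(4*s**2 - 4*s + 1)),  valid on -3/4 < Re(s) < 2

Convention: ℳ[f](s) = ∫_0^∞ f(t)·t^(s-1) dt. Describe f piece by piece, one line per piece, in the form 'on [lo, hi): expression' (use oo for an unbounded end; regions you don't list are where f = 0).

on [0, 1): t**(3/4)
on [1, 9/4): 2*t
on [9/4, 9): log(sqrt(t))/sqrt(t)
on [9, oo): t**(-2)

the power substitution comes off first: t**(3/2) on [0, 1); 2*t**2 on [1, 3/2); log(t)/t on [3/2, 3); …
integrate the 4 segments split at 1, 9/4, 9, then add the results
[0, 1) adds the kernel integral of t**(3/4)
the [1, 9/4) slice contributes ∫ 2*t·t^(s-1) dt
piece [9/4, 9): integrate log(sqrt(t))/sqrt(t) against the kernel
segment [9, ∞) carries t**(-2); integrate it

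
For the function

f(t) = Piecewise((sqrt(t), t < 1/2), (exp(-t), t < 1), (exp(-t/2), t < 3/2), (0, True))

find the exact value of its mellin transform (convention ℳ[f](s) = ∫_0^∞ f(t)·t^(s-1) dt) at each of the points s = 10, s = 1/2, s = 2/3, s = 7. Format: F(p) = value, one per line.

F(10) = -201383466759*exp(-3/4)/256 - 986410*exp(-1) + sqrt(2)/21504 + 313981529075*exp(-1/2)/512
F(1/2) = -sqrt(2)*sqrt(pi)*erfc(sqrt(3)/2) - sqrt(pi)*erfc(1) + 1/2 + sqrt(pi)*erfc(sqrt(2)/2) + sqrt(2)*sqrt(pi)*erfc(sqrt(2)/2)
F(2/3) = -2**(2/3)*uppergamma(2/3, 3/4) - uppergamma(2/3, 1) + 3*2**(5/6)/14 + uppergamma(2/3, 1/2) + 2**(2/3)*uppergamma(2/3, 1/2)
F(7) = -6243201*exp(-3/4)/32 - 1957*exp(-1) + sqrt(2)/1920 + 9800517*exp(-1/2)/64

split f at 1/2, 1: ℳ[f](s) collects 3 kernel integrals
the [0, 1/2) slice contributes ∫ sqrt(t)·t^(s-1) dt
on [1/2, 1) integrate f = exp(-t) against the kernel
on [1, 3/2) integrate f = exp(-t/2) against the kernel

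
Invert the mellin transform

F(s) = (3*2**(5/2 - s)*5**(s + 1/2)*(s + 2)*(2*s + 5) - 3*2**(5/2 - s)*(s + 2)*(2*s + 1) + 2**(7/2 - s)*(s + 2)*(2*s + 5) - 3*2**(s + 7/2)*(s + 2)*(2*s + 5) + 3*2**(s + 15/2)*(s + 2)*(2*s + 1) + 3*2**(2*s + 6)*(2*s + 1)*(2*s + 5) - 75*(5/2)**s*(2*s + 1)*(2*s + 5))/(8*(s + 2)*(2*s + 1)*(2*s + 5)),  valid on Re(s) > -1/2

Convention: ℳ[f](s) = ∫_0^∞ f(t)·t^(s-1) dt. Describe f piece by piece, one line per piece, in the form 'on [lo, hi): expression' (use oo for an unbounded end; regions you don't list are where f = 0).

the 4 pieces separated at 1/2, 2, 5/2 each add one integral
[0, 1/2) adds the kernel integral of sqrt(t)
∫ over [1/2, 2) of 6*t**(5/2)·t^(s-1) joins the sum
∫ 3*sqrt(t)/2·t^(s-1) over [2, 5/2)
∫ over [5/2, 4) of 3*t**2/2·t^(s-1) joins the sum

on [0, 1/2): sqrt(t)
on [1/2, 2): 6*t**(5/2)
on [2, 5/2): 3*sqrt(t)/2
on [5/2, 4): 3*t**2/2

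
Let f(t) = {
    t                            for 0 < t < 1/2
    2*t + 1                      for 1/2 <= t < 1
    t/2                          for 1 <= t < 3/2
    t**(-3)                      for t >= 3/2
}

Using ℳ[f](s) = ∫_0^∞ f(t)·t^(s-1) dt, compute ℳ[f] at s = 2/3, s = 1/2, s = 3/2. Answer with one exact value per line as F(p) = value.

f breaks at 1/2, 1, 3/2 into 4 integrals to sum
∫ t·t^(s-1) over [0, 1/2)
piece [1/2, 1): integrate (2*t + 1) against the kernel
piece [1, 3/2): integrate t/2 against the kernel
between 3/2 and ∞ the integrand is t**(-3)·t^(s-1)

F(2/3) = 2**(1/3)*(-2268 + 727*3**(2/3) + 3024*2**(2/3))/2520
F(1/2) = -7*sqrt(2)/6 + 167*sqrt(6)/540 + 3
F(3/2) = -13*sqrt(2)/60 + 403*sqrt(6)/1080 + 19/15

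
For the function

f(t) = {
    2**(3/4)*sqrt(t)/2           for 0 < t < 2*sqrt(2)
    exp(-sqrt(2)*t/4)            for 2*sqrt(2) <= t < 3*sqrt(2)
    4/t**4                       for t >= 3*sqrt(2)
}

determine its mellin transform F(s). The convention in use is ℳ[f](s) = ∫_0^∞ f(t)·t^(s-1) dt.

strip the power substitution: 2**(3/4)*t**(1/4)/2 on [0, 8); exp(-sqrt(2)*sqrt(t)/4) on [8, 18); 4/t**2 on [18, ∞)
undo the common scale on t: t**(1/4) on [0, 4); exp(-sqrt(t)/2) on [4, 9); t**(-2) on [9, ∞)
back out the power substitution: sqrt(t) on [0, 2); exp(-t/2) on [2, 3); t**(-4) on [3, ∞)
integrate the 3 segments split at 2*sqrt(2), 3*sqrt(2), then add the results
the [0, 2*sqrt(2)) slice contributes ∫ 2**(3/4)*sqrt(t)/2·t^(s-1) dt
piece [2*sqrt(2), 3*sqrt(2)): integrate exp(-sqrt(2)*t/4) against the kernel
[3*sqrt(2), ∞) adds the kernel integral of 4/t**4

2**(s/2)*(2**s*(s - 4)*(2*s + 1)*uppergamma(s, 1) - 2**s*(s - 4)*(2*s + 1)*uppergamma(s, 3/2) + 2*2**(s + 1/2)*(s - 4) - 3**s*(2*s + 1)/81)/((s - 4)*(2*s + 1))
  -1/2 < Re(s) < 4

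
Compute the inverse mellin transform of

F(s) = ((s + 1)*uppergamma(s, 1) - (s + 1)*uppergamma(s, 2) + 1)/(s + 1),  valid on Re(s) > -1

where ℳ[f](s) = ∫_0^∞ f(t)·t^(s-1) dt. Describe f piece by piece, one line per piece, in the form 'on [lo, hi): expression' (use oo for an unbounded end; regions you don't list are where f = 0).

on [0, 1): t
on [1, 2): exp(-t)

split f at 1: ℳ[f](s) collects 2 kernel integrals
on [0, 1): add ∫ t·t^(s-1) dt
segment [1, 2) carries exp(-t); integrate it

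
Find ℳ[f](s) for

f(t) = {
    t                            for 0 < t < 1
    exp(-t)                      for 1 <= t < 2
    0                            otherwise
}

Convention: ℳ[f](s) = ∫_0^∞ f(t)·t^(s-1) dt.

((s + 1)*uppergamma(s, 1) - (s + 1)*uppergamma(s, 2) + 1)/(s + 1)
  Re(s) > -1

integrate the 2 segments split at 1, then add the results
segment [0, 1) carries t; integrate it
∫ over [1, 2) of exp(-t)·t^(s-1) joins the sum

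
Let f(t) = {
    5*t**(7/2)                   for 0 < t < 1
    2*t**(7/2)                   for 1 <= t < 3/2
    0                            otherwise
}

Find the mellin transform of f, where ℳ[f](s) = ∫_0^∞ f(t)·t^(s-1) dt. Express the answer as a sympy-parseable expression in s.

cuts at 1: linearity sums the 2 kernel integrals
[0, 1) adds the kernel integral of 5*t**(7/2)
∫ over [1, 3/2) of 2*t**(7/2)·t^(s-1) joins the sum

2*(2*(3/2)**(s + 7/2) + 3)/(2*s + 7)
  Re(s) > -7/2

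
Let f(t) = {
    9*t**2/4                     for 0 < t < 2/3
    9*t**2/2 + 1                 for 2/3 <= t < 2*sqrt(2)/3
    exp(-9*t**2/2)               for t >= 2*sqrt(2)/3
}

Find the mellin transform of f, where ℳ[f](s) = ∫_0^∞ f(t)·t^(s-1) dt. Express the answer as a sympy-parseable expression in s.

(2**(s/2)*s*(s + 2)*uppergamma(s/2, 4) - 2**(s + 2)*s - 2**(s + 2) + 10*s*(2*sqrt(2))**s + 4*(2*sqrt(2))**s)/(2*3**s*s*(s + 2))
  Re(s) > -2

undo the common scale on t: t**2 on [0, 1); 2*t**2 + 1 on [1, sqrt(2)); exp(-2*t**2) on [sqrt(2), ∞)
strip the power substitution: t on [0, 1); 2*t + 1 on [1, 2); exp(-2*t) on [2, ∞)
breakpoints 2/3, 2*sqrt(2)/3: one integral from each of the 3 segments
segment 0 to 2/3 holds 9*t**2/4; add its integral
the [2/3, 2*sqrt(2)/3) slice contributes ∫ (9*t**2/2 + 1)·t^(s-1) dt
the [2*sqrt(2)/3, ∞) slice contributes ∫ exp(-9*t**2/2)·t^(s-1) dt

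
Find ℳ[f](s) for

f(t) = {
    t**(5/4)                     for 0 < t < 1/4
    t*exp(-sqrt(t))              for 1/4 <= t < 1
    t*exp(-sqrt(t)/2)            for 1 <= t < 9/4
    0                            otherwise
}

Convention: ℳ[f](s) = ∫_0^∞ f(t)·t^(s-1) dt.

(16*2**(4*s)*(4*s + 5)*uppergamma(2*s + 2, 1/2) - 16*2**(4*s)*(4*s + 5)*uppergamma(2*s + 2, 3/4) + 4*2**(2*s)*(4*s + 5)*uppergamma(2*s + 2, 1/2) - 4*2**(2*s)*(4*s + 5)*uppergamma(2*s + 2, 1) + sqrt(2))/(2*2**(2*s)*(4*s + 5))
  Re(s) > -5/4

remove the power substitution first: t**(5/2) on [0, 1/2); t**2*exp(-t) on [1/2, 1); t**2*exp(-t/2) on [1, 3/2)
remove the shared t-power first: sqrt(t) on [0, 1/2); exp(-t) on [1/2, 1); exp(-t/2) on [1, 3/2)
cuts at 1/4, 1: linearity sums the 3 kernel integrals
for t in [0, 1/4): the term is ∫ t**(5/4)·t^(s-1)
∫ t*exp(-sqrt(t))·t^(s-1) over [1/4, 1)
∫ t*exp(-sqrt(t)/2)·t^(s-1) over [1, 9/4)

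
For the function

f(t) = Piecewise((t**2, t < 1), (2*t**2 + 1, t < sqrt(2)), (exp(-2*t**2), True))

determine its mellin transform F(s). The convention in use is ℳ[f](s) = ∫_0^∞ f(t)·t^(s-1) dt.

undo the power substitution: t on [0, 1); 2*t + 1 on [1, 2); exp(-2*t) on [2, ∞)
the 3 pieces separated at 1, sqrt(2) each add one integral
∫ t**2·t^(s-1) over [0, 1)
[1, sqrt(2)) adds the kernel integral of (2*t**2 + 1)
segment sqrt(2) to ∞ holds exp(-2*t**2); add its integral

(2**(s/2)*s*(s/2 + 1)*uppergamma(s/2, 4)/2 - 4**(s/2)*s - 4**(s/2) + 5*8**(s/2)*s/2 + 8**(s/2))/(4**(s/2)*s*(s/2 + 1))
  Re(s) > -2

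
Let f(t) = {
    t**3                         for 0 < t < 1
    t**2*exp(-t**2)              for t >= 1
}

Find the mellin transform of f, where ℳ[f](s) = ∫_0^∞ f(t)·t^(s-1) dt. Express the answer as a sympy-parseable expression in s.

back out the power substitution: t**(3/2) on [0, 1); t*exp(-t) on [1, ∞)
peel off the shared t-power: sqrt(t) on [0, 1); exp(-t) on [1, ∞)
linearity at 1 turns ℳ[f](s) into 2 summed integrals
piece [0, 1): integrate t**3 against the kernel
[1, ∞) adds the kernel integral of t**2*exp(-t**2)

((s + 3)*uppergamma(s/2 + 1, 1) + 2)/(2*(s + 3))
  Re(s) > -3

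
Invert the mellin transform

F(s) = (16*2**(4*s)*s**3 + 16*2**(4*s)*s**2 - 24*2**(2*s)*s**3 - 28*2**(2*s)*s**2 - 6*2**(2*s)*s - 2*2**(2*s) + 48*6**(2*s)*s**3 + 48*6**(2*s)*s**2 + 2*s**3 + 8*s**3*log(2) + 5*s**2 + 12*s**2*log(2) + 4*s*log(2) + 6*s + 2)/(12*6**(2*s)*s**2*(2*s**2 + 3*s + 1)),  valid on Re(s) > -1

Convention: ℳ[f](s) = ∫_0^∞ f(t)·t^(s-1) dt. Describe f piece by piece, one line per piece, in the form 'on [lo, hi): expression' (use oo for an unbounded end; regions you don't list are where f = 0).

the shared t-power comes off first: 3*sqrt(t) on [0, 1/36); log(3*sqrt(t))/(3*sqrt(t)) on [1/36, 1/9); 3 on [1/9, 4/9); …
strip the power substitution: 3*t on [0, 1/6); log(3*t)/(3*t) on [1/6, 1/3); 3 on [1/3, 2/3); …
undo the common scale on t: t on [0, 1/2); log(t)/t on [1/2, 1); 3 on [1, 2); …
linearity at 1/36, 1/9, 4/9 turns ℳ[f](s) into 4 summed integrals
piece [0, 1/36): integrate 3*t against the kernel
over [1/36, 1/9), the kernel integral of log(3*sqrt(t))/3 enters the sum
piece [1/9, 4/9): integrate 3*sqrt(t) against the kernel
[4/9, 1) adds the kernel integral of 2*sqrt(t)

on [0, 1/36): 3*t
on [1/36, 1/9): log(3*sqrt(t))/3
on [1/9, 4/9): 3*sqrt(t)
on [4/9, 1): 2*sqrt(t)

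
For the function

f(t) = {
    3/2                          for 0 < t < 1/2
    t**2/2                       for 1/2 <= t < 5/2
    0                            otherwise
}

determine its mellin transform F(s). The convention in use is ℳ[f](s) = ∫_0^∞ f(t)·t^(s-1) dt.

linearity at 1/2 turns ℳ[f](s) into 2 summed integrals
segment 0 to 1/2 holds 3/2; add its integral
piece [1/2, 5/2): integrate t**2/2 against the kernel

(25*5**s*s + 11*s + 24)/(8*2**s*s*(s + 2))
  Re(s) > 0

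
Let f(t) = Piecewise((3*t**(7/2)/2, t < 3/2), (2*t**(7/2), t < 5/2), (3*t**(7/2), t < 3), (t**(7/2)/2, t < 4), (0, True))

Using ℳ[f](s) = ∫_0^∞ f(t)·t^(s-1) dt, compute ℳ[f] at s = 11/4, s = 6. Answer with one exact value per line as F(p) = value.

linearity at 3/2, 5/2, 3 turns ℳ[f](s) into 4 summed integrals
on [0, 3/2): add ∫ 3*t**(7/2)/2·t^(s-1) dt
[3/2, 5/2) adds the kernel integral of 2*t**(7/2)
over [5/2, 3), the kernel integral of 3*t**(7/2) enters the sum
segment [3, 4) carries t**(7/2)/2; integrate it

F(11/4) = -625*2**(3/4)*5**(1/4)/32 - 729*2**(3/4)*3**(1/4)/1600 + 1458*3**(1/4)/5 + 8192*sqrt(2)/25
F(6) = -1953125*sqrt(10)/9728 - 19683*sqrt(6)/19456 + 98415*sqrt(3)/19 + 524288/19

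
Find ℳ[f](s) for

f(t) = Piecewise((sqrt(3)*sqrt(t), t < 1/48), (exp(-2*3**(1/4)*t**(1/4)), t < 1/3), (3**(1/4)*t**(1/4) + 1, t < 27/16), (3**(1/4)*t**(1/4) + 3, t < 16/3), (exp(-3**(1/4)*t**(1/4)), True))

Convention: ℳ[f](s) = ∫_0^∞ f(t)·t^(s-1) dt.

remove the common scale on t first: sqrt(t) on [0, 1/16); exp(-2*t**(1/4)) on [1/16, 1); t**(1/4) + 1 on [1, 81/16); …
reversing the power substitution: t on [0, 1/4); exp(-2*sqrt(t)) on [1/4, 1); sqrt(t) + 1 on [1, 9/4); …
the power substitution comes off first: t**2 on [0, 1/2); exp(-2*t) on [1/2, 1); t + 1 on [1, 3/2); …
cuts at 1/48, 1/3, 27/16, 16/3: linearity sums the 5 kernel integrals
∫ sqrt(3)*sqrt(t)·t^(s-1) over [0, 1/48)
on [1/48, 1/3): add ∫ exp(-2*3**(1/4)*t**(1/4))·t^(s-1) dt
over [1/3, 27/16), the kernel integral of (3**(1/4)*t**(1/4) + 1) enters the sum
on [27/16, 16/3) integrate f = (3**(1/4)*t**(1/4) + 3) against the kernel
segment [16/3, ∞) carries exp(-3**(1/4)*t**(1/4)); integrate it

(40*2**(8*s)*s*(2*s + 1) + 6*2**(8*s)*(2*s + 1) + 8*2**(4*s)*s*(2*s + 1)*(4*s + 1)*uppergamma(4*s, 2) - 16*2**(4*s)*s*(2*s + 1) - 2*2**(4*s)*(2*s + 1) - 16*81**s*s*(2*s + 1) - 4*81**s*(2*s + 1) + 8*s*(2*s + 1)*(4*s + 1)*uppergamma(4*s, 1) - 8*s*(2*s + 1)*(4*s + 1)*uppergamma(4*s, 2) + s*(4*s + 1))/(2*48**s*s*(2*s + 1)*(4*s + 1))
  Re(s) > -1/2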